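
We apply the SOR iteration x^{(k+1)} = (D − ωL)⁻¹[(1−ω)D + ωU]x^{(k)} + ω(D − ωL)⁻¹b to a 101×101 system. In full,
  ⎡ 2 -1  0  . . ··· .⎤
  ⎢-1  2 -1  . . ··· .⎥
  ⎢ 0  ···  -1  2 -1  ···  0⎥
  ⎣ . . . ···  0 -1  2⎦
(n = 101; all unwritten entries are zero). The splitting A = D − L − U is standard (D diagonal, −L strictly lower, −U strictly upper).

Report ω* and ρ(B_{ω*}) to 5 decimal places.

[ρ_J] n=101: ρ(B_J) = cos(π/(n+1)) = cos(π/102) = 0.99953.
√(1 − cos²(π/102)) = sin(π/102) ≈ 0.030795.
ω* = 2 / (1 + 0.030795) = 2 / 1.030795 ≈ 1.94025.
ρ_SOR = ω* − 1 = 1.94025 − 1 = 0.94025.

ω* = 1.94025, ρ_SOR = 0.94025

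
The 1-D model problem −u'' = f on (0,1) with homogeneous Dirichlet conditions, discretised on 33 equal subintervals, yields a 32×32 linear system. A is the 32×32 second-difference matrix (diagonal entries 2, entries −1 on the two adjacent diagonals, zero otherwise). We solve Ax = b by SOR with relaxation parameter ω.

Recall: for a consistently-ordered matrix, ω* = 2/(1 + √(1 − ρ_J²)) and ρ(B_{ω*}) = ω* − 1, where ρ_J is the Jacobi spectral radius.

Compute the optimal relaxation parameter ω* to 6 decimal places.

ω* = 1.826391

B_J for the 32×32 system has eigenvalues cos(kπ/33); ρ_J = cos(π/33) = 0.995472.
√(1−ρ_J²) simplifies to sin(π/33) = 0.0950560.
ω* = 2/(1 + 0.0950560) = 2/1.0950560 = 1.826391.
Hence ρ(B_{ω*}) = 1.826391 − 1 = 0.826391.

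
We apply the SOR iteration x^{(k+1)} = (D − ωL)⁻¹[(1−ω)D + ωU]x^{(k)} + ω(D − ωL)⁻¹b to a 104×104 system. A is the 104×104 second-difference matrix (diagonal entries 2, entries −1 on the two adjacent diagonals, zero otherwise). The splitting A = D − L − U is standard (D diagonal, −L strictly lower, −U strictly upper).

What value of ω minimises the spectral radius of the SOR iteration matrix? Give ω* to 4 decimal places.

ω* = 1.9419

[ρ_J] n=104: ρ(B_J) = cos(π/(n+1)) = cos(π/105) = 0.9996.
√(1−ρ_J²) simplifies to sin(π/105) = 0.02992.
So ω* = 2/1.02992 = 1.9419 (Young).
ρ(B_{ω*}) = ω*−1 = 0.9419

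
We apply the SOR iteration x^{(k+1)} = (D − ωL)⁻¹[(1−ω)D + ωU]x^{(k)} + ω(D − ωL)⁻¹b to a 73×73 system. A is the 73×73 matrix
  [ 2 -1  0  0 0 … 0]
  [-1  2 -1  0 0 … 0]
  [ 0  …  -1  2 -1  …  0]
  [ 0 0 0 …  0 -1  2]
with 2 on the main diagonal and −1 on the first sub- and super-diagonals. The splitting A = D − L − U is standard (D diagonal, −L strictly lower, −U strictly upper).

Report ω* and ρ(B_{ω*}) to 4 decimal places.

With n=73, ρ(Jacobi) = cos(π/74) = 0.9991.
1 − cos²(π/74) = sin²(π/74) ⇒ √(1−ρ_J²) = sin(π/74) = 0.04244.
ω* = 2/(1+0.04244) = 1.9186
and ρ(B_{ω*}) = 1.9186 − 1 = 0.9186.

ω* = 1.9186, ρ_SOR = 0.9186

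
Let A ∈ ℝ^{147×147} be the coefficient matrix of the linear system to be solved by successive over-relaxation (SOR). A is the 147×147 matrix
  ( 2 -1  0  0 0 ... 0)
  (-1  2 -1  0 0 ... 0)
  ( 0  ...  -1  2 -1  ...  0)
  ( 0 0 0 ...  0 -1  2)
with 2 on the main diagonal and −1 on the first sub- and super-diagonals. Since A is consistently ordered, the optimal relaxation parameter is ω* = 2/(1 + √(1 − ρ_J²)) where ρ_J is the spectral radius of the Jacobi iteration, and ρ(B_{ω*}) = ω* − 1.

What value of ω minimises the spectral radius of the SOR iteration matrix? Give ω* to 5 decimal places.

ω* = 1.95843

ρ_J = max_k |cos(kπ/148)| = cos(π/148) = 0.99977
√(1−ρ_J²) simplifies to sin(π/148) = 0.021225.
[ω*] 2 ÷ (1 + 0.021225) = 2 ÷ 1.021225 = 1.95843.
ρ_SOR = ω* − 1 = 1.95843 − 1 = 0.95843.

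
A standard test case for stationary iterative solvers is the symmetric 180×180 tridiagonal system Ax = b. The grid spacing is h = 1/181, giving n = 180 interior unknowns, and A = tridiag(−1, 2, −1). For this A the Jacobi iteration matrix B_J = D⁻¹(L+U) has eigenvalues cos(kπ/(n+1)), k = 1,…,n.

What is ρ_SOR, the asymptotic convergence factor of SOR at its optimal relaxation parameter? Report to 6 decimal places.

n=180: λ(B_J) = 1 − λ(A)/2 = cos(kπ/181); k=1 gives ρ_J = 0.999849.
1 − cos²(π/181) = sin²(π/181) ⇒ √(1−ρ_J²) = sin(π/181) = 0.0173560.
Young: ω* = 2/(1+√(1−ρ_J²)) = 2/(1+0.0173560) = 2/1.0173560 = 1.965880.
and ρ(B_{ω*}) = 1.965880 − 1 = 0.965880.

ρ_SOR = 0.965880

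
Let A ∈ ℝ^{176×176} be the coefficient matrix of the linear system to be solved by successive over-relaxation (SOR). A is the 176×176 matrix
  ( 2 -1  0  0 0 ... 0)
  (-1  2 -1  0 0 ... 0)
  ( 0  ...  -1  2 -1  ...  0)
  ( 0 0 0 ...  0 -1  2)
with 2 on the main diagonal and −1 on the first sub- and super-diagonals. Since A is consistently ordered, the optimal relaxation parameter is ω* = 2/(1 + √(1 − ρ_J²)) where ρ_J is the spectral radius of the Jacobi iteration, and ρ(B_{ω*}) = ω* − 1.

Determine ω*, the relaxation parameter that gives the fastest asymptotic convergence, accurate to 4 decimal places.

ω* = 1.9651

B_J for the 176×176 system has eigenvalues cos(kπ/177); ρ_J = cos(π/177) = 0.9998.
1 − cos²(π/177) = sin²(π/177) ⇒ √(1−ρ_J²) = sin(π/177) = 0.01775.
ω* = 2/(1 + 0.01775) = 2/1.01775 = 1.9651.
and ρ(B_{ω*}) = 1.9651 − 1 = 0.9651.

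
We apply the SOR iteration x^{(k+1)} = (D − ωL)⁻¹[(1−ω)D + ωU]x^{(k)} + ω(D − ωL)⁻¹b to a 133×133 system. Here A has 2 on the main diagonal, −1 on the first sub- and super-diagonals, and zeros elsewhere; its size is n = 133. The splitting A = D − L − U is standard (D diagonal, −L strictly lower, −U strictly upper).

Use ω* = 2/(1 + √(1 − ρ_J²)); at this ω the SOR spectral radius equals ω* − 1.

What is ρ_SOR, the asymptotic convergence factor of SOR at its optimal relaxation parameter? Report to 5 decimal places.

n=133: λ(B_J) = 1 − λ(A)/2 = cos(kπ/134); k=1 gives ρ_J = 0.99973.
1 − cos²(π/134) = sin²(π/134) ⇒ √(1−ρ_J²) = sin(π/134) = 0.023443.
ω* = 2/(1+0.023443) = 1.95419
At ω = 1.95419 every |λ(B_ω)| = ω−1, so ρ_SOR = 0.95419.

ρ_SOR = 0.95419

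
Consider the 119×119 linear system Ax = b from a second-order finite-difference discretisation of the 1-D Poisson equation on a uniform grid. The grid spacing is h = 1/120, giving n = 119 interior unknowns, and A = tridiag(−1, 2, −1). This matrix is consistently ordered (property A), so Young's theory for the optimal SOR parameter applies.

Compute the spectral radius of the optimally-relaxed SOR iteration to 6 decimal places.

ρ_SOR = 0.948982

B_J for the 119×119 system has eigenvalues cos(kπ/120); ρ_J = cos(π/120) = 0.999657.
root = sin(π/120) = 0.0261769  (since 1−cos² = sin²).
Then 2/(1+√(1−ρ_J²)) = 2/(1+0.0261769); ω* = 2/1.0261769 = 1.948982.
ρ_SOR = ω* − 1 ≈ 0.948982.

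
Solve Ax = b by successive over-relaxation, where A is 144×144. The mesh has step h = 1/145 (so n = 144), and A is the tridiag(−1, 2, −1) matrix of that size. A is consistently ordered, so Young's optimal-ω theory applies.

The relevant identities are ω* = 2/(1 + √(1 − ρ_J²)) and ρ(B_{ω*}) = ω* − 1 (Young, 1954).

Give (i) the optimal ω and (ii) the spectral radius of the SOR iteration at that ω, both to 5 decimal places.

ω* = 1.95759, ρ_SOR = 0.95759

½·tridiag(1,0,1) at n=144: λ_k = cos(kπ/145); max |λ| at k=1 ⇒ ρ_J = cos(π/145) ≈ 0.99977.
1 − cos²(π/145) = sin²(π/145) ⇒ √(1−ρ_J²) = sin(π/145) = 0.021664.
Then 2/(1+√(1−ρ_J²)) = 2/(1+0.021664); ω* = 2/1.021664 = 1.95759.
At ω = 1.95759 every |λ(B_ω)| = ω−1, so ρ_SOR = 0.95759.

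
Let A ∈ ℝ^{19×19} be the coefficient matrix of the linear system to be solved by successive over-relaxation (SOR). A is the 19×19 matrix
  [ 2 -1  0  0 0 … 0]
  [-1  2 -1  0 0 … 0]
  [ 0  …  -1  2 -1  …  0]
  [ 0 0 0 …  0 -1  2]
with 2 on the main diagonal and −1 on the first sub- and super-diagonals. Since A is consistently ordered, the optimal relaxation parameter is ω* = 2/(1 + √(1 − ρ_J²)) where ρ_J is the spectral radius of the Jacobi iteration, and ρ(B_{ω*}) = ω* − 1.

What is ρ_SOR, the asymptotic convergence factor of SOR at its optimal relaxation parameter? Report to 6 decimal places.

ρ_SOR = 0.729454

[ρ_J] n=19: ρ(B_J) = cos(π/(n+1)) = cos(π/20) = 0.987688.
√(1−ρ_J²) = |sin(π/20)| = 0.1564345
ω* = 2/(1 + 0.1564345) = 2/1.1564345 = 1.729454.
[ρ_SOR] ω* − 1 = 0.729454.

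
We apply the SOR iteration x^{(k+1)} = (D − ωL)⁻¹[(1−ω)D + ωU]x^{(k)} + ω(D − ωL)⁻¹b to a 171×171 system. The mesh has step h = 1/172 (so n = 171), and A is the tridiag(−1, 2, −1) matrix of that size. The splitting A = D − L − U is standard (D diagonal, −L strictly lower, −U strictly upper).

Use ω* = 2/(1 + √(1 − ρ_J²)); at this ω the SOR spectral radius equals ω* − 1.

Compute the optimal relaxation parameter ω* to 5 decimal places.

ω* = 1.96413

½·tridiag(1,0,1) at n=171: λ_k = cos(kπ/172); max |λ| at k=1 ⇒ ρ_J = cos(π/172) ≈ 0.99983.
√(1−ρ_J²) simplifies to sin(π/172) = 0.018264.
[ω*] 2 ÷ (1 + 0.018264) = 2 ÷ 1.018264 = 1.96413.
At ω = 1.96413 every |λ(B_ω)| = ω−1, so ρ_SOR = 0.96413.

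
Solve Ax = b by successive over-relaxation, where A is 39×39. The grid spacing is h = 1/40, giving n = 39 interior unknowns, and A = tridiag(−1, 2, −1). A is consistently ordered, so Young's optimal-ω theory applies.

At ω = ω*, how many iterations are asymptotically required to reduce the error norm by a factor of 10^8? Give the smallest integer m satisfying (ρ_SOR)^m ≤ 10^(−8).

With n=39, ρ(Jacobi) = cos(π/40) = 0.9969173.
√(1−ρ_J²) = |sin(π/40)| = 0.0784591
ω* = 2/(1 + 0.0784591) = 2/1.0784591 = 1.8544978.
At ω = 1.8544978 every |λ(B_ω)| = ω−1, so ρ_SOR = 0.8544978.
Need (0.8544978)^m ≤ 10^(−8): m ≥ 8·ln10/|ln 0.8544978| = 18.4207/0.157241 = 117.149 ⇒ m = 118.

m = 118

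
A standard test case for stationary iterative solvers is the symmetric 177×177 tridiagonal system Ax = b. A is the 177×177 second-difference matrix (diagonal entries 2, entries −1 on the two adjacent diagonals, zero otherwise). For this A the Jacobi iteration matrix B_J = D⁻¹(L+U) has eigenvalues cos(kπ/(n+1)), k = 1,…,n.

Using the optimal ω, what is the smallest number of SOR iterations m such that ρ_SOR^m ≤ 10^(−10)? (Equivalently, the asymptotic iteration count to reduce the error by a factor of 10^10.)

m = 653

½·tridiag(1,0,1) at n=177: λ_k = cos(kπ/178); max |λ| at k=1 ⇒ ρ_J = cos(π/178) ≈ 0.9998443.
√(1 − cos²(π/178)) = sin(π/178) ≈ 0.0176485.
So ω* = 2/1.0176485 = 1.9653151 (Young).
Hence ρ(B_{ω*}) = 1.9653151 − 1 = 0.9653151.
m ≥ 10·ln10 / (−ln 0.9653151) = 652.279; smallest integer m = 653.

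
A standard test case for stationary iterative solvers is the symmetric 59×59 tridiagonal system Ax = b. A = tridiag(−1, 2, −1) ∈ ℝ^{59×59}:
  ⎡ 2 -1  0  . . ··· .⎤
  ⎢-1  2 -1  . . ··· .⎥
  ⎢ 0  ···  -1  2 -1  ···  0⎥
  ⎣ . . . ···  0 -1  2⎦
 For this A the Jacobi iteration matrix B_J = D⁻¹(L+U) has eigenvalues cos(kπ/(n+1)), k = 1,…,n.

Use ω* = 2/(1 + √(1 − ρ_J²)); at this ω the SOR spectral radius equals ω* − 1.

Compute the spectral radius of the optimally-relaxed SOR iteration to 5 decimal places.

½·tridiag(1,0,1) at n=59: λ_k = cos(kπ/60); max |λ| at k=1 ⇒ ρ_J = cos(π/60) ≈ 0.99863.
√(1−ρ_J²) simplifies to sin(π/60) = 0.052336.
[ω*] 2 ÷ (1 + 0.052336) = 2 ÷ 1.052336 = 1.90053.
and ρ(B_{ω*}) = 1.90053 − 1 = 0.90053.

ρ_SOR = 0.90053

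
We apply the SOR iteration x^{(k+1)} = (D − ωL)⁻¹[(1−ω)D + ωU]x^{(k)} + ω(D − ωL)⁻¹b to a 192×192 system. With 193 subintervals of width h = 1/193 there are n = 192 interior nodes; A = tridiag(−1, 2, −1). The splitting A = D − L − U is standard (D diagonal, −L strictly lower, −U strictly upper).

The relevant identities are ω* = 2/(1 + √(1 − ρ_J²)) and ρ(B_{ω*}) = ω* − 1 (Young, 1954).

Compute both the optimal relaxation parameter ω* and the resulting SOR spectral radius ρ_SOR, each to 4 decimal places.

B_J for the 192×192 system has eigenvalues cos(kπ/193); ρ_J = cos(π/193) = 0.9999.
√(1−ρ_J²) = |sin(π/193)| = 0.01628
ω* = 2/(1+0.01628) = 1.9680
Hence ρ(B_{ω*}) = 1.9680 − 1 = 0.9680.

ω* = 1.9680, ρ_SOR = 0.9680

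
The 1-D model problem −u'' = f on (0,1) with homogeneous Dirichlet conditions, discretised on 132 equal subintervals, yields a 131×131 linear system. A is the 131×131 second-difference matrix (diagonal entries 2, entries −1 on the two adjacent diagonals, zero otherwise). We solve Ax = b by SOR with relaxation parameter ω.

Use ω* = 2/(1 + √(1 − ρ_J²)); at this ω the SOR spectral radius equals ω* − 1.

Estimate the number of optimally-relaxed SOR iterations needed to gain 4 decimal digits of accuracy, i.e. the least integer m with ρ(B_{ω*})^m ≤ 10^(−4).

m = 194

ρ_J = max_k |cos(kπ/132)| = cos(π/132) = 0.9997168
√(1−ρ_J²) simplifies to sin(π/132) = 0.0237977.
ω* = 2 / (1 + 0.0237977) = 2 / 1.0237977 ≈ 1.9535109.
and ρ(B_{ω*}) = 1.9535109 − 1 = 0.9535109.
Need (0.9535109)^m ≤ 10^(−4): m ≥ 4·ln10/|ln 0.9535109| = 9.21034/0.0476044 = 193.477 ⇒ m = 194.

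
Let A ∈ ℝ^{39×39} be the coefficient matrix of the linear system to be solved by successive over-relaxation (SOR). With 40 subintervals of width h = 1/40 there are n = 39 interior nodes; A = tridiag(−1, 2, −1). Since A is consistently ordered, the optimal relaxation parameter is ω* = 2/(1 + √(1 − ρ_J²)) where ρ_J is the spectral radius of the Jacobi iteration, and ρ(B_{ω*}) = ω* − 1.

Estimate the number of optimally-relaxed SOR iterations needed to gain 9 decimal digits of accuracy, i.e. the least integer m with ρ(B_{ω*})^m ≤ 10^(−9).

With n=39, ρ(Jacobi) = cos(π/40) = 0.9969173.
√(1 − cos²(π/40)) = sin(π/40) ≈ 0.0784591.
ω* = 2/(1 + 0.0784591) = 2/1.0784591 = 1.8544978.
Hence ρ(B_{ω*}) = 1.8544978 − 1 = 0.8544978.
9·ln10 = 20.7233; −ln(0.8544978) = 0.157241; m = ⌈20.7233/0.157241⌉ = ⌈131.793⌉ = 132.

m = 132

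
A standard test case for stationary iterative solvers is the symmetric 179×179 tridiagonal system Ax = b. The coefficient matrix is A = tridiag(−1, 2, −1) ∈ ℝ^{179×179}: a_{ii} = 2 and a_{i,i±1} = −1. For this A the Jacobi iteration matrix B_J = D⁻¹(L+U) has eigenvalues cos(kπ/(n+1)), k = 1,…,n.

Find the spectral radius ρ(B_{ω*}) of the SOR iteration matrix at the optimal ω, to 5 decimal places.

ρ_J = max_k |cos(kπ/180)| = cos(π/180) = 0.99985
1 − cos²(π/180) = sin²(π/180) ⇒ √(1−ρ_J²) = sin(π/180) = 0.017452.
Young: ω* = 2/(1+√(1−ρ_J²)) = 2/(1+0.017452) = 2/1.017452 = 1.96569.
ρ_SOR = ω* − 1 = 1.96569 − 1 = 0.96569.

ρ_SOR = 0.96569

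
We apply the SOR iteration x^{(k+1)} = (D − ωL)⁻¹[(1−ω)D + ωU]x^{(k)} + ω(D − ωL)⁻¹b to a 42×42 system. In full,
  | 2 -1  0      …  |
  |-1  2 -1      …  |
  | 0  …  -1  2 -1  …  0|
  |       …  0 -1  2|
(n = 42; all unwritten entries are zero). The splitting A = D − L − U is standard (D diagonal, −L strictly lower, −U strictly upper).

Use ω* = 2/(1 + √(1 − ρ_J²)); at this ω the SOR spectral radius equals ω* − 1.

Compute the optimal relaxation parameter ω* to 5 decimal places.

ω* = 1.86394

With n=42, ρ(Jacobi) = cos(π/43) = 0.99733.
1 − cos²(π/43) = sin²(π/43) ⇒ √(1−ρ_J²) = sin(π/43) = 0.072995.
ω* = 2/(1 + 0.072995) = 2/1.072995 = 1.86394.
At ω = 1.86394 every |λ(B_ω)| = ω−1, so ρ_SOR = 0.86394.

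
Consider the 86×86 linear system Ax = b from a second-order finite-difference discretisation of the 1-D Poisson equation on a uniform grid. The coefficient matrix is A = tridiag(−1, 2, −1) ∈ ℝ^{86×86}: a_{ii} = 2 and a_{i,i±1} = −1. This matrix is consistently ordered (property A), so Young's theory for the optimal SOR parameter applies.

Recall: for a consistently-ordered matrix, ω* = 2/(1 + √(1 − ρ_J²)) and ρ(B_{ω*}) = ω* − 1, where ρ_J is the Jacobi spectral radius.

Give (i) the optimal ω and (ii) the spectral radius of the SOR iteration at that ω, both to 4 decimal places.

½·tridiag(1,0,1) at n=86: λ_k = cos(kπ/87); max |λ| at k=1 ⇒ ρ_J = cos(π/87) ≈ 0.9993.
√(1−ρ_J²) simplifies to sin(π/87) = 0.03610.
So ω* = 2/1.03610 = 1.9303 (Young).
ρ_SOR = ω* − 1 = 1.9303 − 1 = 0.9303.

ω* = 1.9303, ρ_SOR = 0.9303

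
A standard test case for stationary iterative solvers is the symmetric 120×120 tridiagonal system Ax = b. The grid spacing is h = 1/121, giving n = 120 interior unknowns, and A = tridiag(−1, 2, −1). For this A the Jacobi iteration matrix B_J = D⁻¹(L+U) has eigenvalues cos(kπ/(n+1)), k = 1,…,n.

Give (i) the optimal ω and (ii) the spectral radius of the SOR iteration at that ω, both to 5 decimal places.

ω* = 1.94939, ρ_SOR = 0.94939

spectrum of D⁻¹(L+U) = {cos(kπ/121) : 1≤k≤120}; ρ_J = cos(π/121) = 0.99966.
√(1 − cos²(π/121)) = sin(π/121) ≈ 0.025961.
ω* = 2/(1 + 0.025961) = 2/1.025961 = 1.94939.
At ω = 1.94939 every |λ(B_ω)| = ω−1, so ρ_SOR = 0.94939.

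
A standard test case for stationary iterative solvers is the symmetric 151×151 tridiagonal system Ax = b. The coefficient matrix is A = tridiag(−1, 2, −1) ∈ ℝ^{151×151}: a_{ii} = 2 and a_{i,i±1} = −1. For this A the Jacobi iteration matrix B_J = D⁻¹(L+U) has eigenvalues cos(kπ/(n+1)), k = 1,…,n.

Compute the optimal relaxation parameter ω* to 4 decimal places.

½·tridiag(1,0,1) at n=151: λ_k = cos(kπ/152); max |λ| at k=1 ⇒ ρ_J = cos(π/152) ≈ 0.9998.
√(1 − cos²(π/152)) = sin(π/152) ≈ 0.02067.
ω* = 2/(1+0.02067) = 1.9595
ρ_SOR = ω* − 1 = 1.9595 − 1 = 0.9595.

ω* = 1.9595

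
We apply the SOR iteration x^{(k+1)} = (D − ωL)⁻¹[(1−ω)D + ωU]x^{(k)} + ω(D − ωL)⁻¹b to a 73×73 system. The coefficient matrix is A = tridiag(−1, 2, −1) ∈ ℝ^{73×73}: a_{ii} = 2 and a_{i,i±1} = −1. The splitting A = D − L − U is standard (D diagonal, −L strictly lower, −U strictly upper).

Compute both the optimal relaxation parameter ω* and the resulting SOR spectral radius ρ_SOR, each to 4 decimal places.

B_J for the 73×73 system has eigenvalues cos(kπ/74); ρ_J = cos(π/74) = 0.9991.
√(1−ρ_J²) simplifies to sin(π/74) = 0.04244.
[ω*] 2 ÷ (1 + 0.04244) = 2 ÷ 1.04244 = 1.9186.
ρ_SOR = ω* − 1 = 1.9186 − 1 = 0.9186.

ω* = 1.9186, ρ_SOR = 0.9186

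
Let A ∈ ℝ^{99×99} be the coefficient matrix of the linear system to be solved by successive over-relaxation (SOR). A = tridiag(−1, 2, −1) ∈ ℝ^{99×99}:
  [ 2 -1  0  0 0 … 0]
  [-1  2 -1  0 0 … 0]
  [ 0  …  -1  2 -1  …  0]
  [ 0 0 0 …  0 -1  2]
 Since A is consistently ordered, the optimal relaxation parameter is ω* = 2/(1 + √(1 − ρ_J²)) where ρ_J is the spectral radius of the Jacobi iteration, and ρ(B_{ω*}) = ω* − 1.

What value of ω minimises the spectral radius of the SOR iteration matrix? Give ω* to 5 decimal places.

ρ_J = max_k |cos(kπ/100)| = cos(π/100) = 0.99951
root = sin(π/100) = 0.031411  (since 1−cos² = sin²).
ω* = 2/(1+0.031411) = 1.93909
Hence ρ(B_{ω*}) = 1.93909 − 1 = 0.93909.

ω* = 1.93909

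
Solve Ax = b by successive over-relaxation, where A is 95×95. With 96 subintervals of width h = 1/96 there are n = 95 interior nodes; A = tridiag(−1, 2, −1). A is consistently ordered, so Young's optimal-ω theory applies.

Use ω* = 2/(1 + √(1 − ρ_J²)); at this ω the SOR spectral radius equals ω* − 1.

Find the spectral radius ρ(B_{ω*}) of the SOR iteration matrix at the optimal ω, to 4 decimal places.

n=95: λ(B_J) = 1 − λ(A)/2 = cos(kπ/96); k=1 gives ρ_J = 0.9995.
root = sin(π/96) = 0.03272  (since 1−cos² = sin²).
Young: ω* = 2/(1+√(1−ρ_J²)) = 2/(1+0.03272) = 2/1.03272 = 1.9366.
ρ_SOR = ω* − 1 ≈ 0.9366.

ρ_SOR = 0.9366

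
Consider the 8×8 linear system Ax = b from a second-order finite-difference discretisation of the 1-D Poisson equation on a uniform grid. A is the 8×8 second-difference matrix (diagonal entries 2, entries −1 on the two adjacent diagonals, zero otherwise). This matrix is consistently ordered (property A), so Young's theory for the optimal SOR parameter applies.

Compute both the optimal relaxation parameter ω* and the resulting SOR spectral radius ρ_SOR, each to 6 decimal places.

With n=8, ρ(Jacobi) = cos(π/9) = 0.939693.
√(1 − cos²(π/9)) = sin(π/9) ≈ 0.3420201.
[ω*] 2 ÷ (1 + 0.3420201) = 2 ÷ 1.3420201 = 1.490291.
ρ_SOR = ω* − 1 = 1.490291 − 1 = 0.490291.

ω* = 1.490291, ρ_SOR = 0.490291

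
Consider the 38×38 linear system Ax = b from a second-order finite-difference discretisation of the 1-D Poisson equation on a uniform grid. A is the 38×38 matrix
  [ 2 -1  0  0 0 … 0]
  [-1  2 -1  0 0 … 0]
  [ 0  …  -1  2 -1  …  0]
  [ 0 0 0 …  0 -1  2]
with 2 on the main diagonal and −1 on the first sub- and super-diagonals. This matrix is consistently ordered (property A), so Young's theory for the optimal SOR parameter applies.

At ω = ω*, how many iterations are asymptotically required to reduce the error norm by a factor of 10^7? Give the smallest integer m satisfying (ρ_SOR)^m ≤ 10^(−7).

With n=38, ρ(Jacobi) = cos(π/39) = 0.9967573.
√(1−ρ_J²) simplifies to sin(π/39) = 0.0804666.
Young: ω* = 2/(1+√(1−ρ_J²)) = 2/(1+0.0804666) = 2/1.0804666 = 1.8510521.
At ω = 1.8510521 every |λ(B_ω)| = ω−1, so ρ_SOR = 0.8510521.
ρ_SOR^m ≤ 10^(−7) ⇔ m ≥ 7·ln10/(−ln 0.8510521) = 16.1181/0.161282 = 99.937; m = ⌈99.937⌉ = 100.

m = 100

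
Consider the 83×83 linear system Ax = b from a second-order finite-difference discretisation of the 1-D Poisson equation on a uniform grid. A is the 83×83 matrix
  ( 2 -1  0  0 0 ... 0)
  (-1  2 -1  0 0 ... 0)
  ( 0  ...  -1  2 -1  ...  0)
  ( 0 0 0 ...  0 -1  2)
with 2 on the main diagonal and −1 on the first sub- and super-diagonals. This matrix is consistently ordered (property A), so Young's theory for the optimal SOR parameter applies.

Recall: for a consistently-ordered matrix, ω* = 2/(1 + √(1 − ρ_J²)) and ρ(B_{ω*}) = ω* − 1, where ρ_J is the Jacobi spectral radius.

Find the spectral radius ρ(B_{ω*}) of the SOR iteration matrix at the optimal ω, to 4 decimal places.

ρ_J = max_k |cos(kπ/84)| = cos(π/84) = 0.9993
√(1−ρ_J²) simplifies to sin(π/84) = 0.03739.
ω* = 2/(1 + 0.03739) = 2/1.03739 = 1.9279.
[ρ_SOR] ω* − 1 = 0.9279.

ρ_SOR = 0.9279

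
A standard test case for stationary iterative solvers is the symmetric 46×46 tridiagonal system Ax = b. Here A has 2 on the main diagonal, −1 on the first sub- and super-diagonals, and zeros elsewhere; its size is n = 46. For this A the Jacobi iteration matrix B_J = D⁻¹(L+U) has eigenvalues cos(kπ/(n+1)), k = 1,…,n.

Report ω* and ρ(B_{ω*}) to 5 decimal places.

ω* = 1.87478, ρ_SOR = 0.87478

spectrum of D⁻¹(L+U) = {cos(kπ/47) : 1≤k≤46}; ρ_J = cos(π/47) = 0.99777.
√(1−ρ_J²) simplifies to sin(π/47) = 0.066793.
ω* = 2 / (1 + 0.066793) = 2 / 1.066793 ≈ 1.87478.
ρ(B_{ω*}) = ω*−1 = 0.87478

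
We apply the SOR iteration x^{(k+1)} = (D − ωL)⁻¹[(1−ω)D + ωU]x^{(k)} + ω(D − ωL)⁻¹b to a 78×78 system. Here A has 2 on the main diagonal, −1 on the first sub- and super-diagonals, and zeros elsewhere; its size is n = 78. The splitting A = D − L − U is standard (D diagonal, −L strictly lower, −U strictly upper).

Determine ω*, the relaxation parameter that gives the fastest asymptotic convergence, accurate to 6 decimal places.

spectrum of D⁻¹(L+U) = {cos(kπ/79) : 1≤k≤78}; ρ_J = cos(π/79) = 0.999209.
1 − cos²(π/79) = sin²(π/79) ⇒ √(1−ρ_J²) = sin(π/79) = 0.0397565.
ω* = 2/(1+0.0397565) = 1.923527
ρ_SOR = ω* − 1 ≈ 0.923527.

ω* = 1.923527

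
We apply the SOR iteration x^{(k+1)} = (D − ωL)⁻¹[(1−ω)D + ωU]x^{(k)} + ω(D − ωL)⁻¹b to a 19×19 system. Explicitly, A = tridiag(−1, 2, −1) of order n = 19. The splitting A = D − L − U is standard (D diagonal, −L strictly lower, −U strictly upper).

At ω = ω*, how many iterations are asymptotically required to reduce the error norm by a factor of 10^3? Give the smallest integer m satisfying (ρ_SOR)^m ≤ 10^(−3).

ρ_J = max_k |cos(kπ/20)| = cos(π/20) = 0.9876883
√(1−ρ_J²) = |sin(π/20)| = 0.1564345
ω* = 2 / (1 + 0.1564345) = 2 / 1.1564345 ≈ 1.7294538.
ρ_SOR = ω* − 1 = 1.7294538 − 1 = 0.7294538.
Need (0.7294538)^m ≤ 10^(−3): m ≥ 3·ln10/|ln 0.7294538| = 6.90776/0.315459 = 21.897 ⇒ m = 22.

m = 22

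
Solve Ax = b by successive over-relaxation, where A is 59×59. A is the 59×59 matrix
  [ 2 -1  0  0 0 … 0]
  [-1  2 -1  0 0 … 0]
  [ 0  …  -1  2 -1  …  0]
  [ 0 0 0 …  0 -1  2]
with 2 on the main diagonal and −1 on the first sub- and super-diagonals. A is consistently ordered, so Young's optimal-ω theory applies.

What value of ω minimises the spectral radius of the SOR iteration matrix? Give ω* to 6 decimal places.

ω* = 1.900534

With n=59, ρ(Jacobi) = cos(π/60) = 0.998630.
√(1−ρ_J²) = |sin(π/60)| = 0.0523360
[ω*] 2 ÷ (1 + 0.0523360) = 2 ÷ 1.0523360 = 1.900534.
At ω = 1.900534 every |λ(B_ω)| = ω−1, so ρ_SOR = 0.900534.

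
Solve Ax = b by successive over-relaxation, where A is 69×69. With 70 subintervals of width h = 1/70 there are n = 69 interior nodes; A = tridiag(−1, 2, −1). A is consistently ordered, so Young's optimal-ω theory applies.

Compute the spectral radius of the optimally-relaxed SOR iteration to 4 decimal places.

spectrum of D⁻¹(L+U) = {cos(kπ/70) : 1≤k≤69}; ρ_J = cos(π/70) = 0.9990.
1 − cos²(π/70) = sin²(π/70) ⇒ √(1−ρ_J²) = sin(π/70) = 0.04486.
ω* = 2/(1 + 0.04486) = 2/1.04486 = 1.9141.
ρ_SOR = ω* − 1 = 1.9141 − 1 = 0.9141.

ρ_SOR = 0.9141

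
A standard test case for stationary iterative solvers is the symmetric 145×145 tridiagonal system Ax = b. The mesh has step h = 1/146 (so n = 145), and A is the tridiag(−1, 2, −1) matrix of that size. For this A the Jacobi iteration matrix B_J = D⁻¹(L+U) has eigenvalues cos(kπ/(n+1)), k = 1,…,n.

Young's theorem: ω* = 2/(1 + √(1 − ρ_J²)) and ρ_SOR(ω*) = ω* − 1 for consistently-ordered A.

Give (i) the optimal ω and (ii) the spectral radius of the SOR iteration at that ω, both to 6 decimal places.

ρ_J = max_k |cos(kπ/146)| = cos(π/146) = 0.999769
√(1−ρ_J²) = |sin(π/146)| = 0.0215161
Young: ω* = 2/(1+√(1−ρ_J²)) = 2/(1+0.0215161) = 2/1.0215161 = 1.957874.
ρ_SOR = ω* − 1 = 1.957874 − 1 = 0.957874.

ω* = 1.957874, ρ_SOR = 0.957874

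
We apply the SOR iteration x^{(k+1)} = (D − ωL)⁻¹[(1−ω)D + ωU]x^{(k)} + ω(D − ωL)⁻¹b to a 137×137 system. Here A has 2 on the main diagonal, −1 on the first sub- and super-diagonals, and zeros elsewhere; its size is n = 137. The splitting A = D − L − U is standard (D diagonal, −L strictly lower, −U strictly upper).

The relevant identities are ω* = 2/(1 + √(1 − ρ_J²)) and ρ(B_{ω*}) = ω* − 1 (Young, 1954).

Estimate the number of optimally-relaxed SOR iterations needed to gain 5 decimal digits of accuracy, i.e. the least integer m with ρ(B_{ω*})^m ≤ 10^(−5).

B_J for the 137×137 system has eigenvalues cos(kπ/138); ρ_J = cos(π/138) = 0.9997409.
1 − cos²(π/138) = sin²(π/138) ⇒ √(1−ρ_J²) = sin(π/138) = 0.0227632.
ω* = 2/(1 + 0.0227632) = 2/1.0227632 = 1.9554869.
ρ_SOR = ω* − 1 = 1.9554869 − 1 = 0.9554869.
m ≥ 5·ln10 / (−ln 0.9554869) = 252.841; smallest integer m = 253.

m = 253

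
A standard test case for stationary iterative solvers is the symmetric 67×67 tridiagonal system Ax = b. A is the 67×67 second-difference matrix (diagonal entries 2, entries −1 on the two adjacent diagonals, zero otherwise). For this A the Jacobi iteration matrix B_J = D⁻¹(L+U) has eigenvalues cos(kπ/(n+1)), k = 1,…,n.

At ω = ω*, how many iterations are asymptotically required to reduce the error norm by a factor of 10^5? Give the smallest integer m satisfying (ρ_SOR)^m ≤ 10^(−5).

½·tridiag(1,0,1) at n=67: λ_k = cos(kπ/68); max |λ| at k=1 ⇒ ρ_J = cos(π/68) ≈ 0.9989330.
√(1 − cos²(π/68)) = sin(π/68) ≈ 0.0461835.
ω* = 2 / (1 + 0.0461835) = 2 / 1.0461835 ≈ 1.9117105.
Hence ρ(B_{ω*}) = 1.9117105 − 1 = 0.9117105.
(0.9117105)^m ≤ 10^{−5}  ⇒  m·ln(0.9117105) ≤ −5·ln10  ⇒  m ≥ 124.554  ⇒  m = 125

m = 125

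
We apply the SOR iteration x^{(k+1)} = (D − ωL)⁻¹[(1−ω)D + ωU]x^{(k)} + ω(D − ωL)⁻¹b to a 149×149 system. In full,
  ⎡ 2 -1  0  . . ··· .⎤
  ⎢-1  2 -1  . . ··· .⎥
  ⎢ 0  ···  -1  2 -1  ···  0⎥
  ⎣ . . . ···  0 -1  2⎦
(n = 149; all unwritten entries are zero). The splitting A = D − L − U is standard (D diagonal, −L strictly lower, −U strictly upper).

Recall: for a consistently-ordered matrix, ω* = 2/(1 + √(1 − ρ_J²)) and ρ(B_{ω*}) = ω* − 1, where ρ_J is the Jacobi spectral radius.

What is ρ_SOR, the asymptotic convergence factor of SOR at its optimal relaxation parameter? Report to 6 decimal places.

ρ_SOR = 0.958974

spectrum of D⁻¹(L+U) = {cos(kπ/150) : 1≤k≤149}; ρ_J = cos(π/150) = 0.999781.
√(1 − cos²(π/150)) = sin(π/150) ≈ 0.0209424.
Young: ω* = 2/(1+√(1−ρ_J²)) = 2/(1+0.0209424) = 2/1.0209424 = 1.958974.
and ρ(B_{ω*}) = 1.958974 − 1 = 0.958974.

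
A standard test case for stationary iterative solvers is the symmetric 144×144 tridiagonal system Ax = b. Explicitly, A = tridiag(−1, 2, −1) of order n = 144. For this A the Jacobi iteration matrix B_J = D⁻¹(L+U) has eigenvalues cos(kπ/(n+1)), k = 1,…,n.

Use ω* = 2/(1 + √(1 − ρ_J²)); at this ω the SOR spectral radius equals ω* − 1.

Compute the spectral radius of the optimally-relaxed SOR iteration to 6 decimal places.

ρ_SOR = 0.957590

n=144: λ(B_J) = 1 − λ(A)/2 = cos(kπ/145); k=1 gives ρ_J = 0.999765.
√(1 − cos²(π/145)) = sin(π/145) ≈ 0.0216645.
Young: ω* = 2/(1+√(1−ρ_J²)) = 2/(1+0.0216645) = 2/1.0216645 = 1.957590.
Hence ρ(B_{ω*}) = 1.957590 − 1 = 0.957590.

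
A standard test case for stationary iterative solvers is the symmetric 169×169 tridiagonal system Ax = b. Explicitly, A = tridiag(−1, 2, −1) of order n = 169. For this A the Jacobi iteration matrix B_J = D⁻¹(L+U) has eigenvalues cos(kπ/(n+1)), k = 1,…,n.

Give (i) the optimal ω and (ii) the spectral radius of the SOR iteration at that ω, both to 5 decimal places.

ω* = 1.96371, ρ_SOR = 0.96371

n=169: λ(B_J) = 1 − λ(A)/2 = cos(kπ/170); k=1 gives ρ_J = 0.99983.
√(1−ρ_J²) simplifies to sin(π/170) = 0.018479.
ω* = 2/(1+0.018479) = 1.96371
ρ_SOR = ω* − 1 ≈ 0.96371.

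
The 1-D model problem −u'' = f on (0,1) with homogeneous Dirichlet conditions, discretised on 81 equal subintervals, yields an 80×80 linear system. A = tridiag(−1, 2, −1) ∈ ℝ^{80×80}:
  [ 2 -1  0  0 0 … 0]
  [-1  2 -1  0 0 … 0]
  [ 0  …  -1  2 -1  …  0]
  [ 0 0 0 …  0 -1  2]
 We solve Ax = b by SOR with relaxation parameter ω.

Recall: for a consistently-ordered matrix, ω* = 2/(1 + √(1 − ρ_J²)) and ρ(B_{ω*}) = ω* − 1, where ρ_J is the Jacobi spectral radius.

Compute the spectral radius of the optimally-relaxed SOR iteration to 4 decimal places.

ρ_SOR = 0.9253

B_J for the 80×80 system has eigenvalues cos(kπ/81); ρ_J = cos(π/81) = 0.9992.
√(1 − cos²(π/81)) = sin(π/81) ≈ 0.03878.
Young: ω* = 2/(1+√(1−ρ_J²)) = 2/(1+0.03878) = 2/1.03878 = 1.9253.
ρ_SOR = ω* − 1 ≈ 0.9253.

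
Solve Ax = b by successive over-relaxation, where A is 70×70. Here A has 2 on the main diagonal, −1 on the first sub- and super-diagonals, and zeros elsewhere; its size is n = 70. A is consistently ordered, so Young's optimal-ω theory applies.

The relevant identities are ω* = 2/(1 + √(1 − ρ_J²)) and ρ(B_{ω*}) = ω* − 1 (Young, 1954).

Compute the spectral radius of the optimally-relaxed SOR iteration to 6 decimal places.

ρ_SOR = 0.915281

[ρ_J] n=70: ρ(B_J) = cos(π/(n+1)) = cos(π/71) = 0.999021.
√(1−ρ_J²) simplifies to sin(π/71) = 0.0442333.
[ω*] 2 ÷ (1 + 0.0442333) = 2 ÷ 1.0442333 = 1.915281.
Hence ρ(B_{ω*}) = 1.915281 − 1 = 0.915281.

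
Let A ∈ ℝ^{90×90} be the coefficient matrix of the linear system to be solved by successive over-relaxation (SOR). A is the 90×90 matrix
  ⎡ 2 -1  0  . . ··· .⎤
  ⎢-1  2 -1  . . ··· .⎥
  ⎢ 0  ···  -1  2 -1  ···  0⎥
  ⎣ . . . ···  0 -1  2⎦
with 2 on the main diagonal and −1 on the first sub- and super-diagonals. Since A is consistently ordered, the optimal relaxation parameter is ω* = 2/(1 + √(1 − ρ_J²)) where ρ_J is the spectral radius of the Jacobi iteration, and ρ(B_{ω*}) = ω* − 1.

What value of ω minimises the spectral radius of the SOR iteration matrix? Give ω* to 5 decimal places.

ω* = 1.93327

With n=90, ρ(Jacobi) = cos(π/91) = 0.99940.
√(1 − cos²(π/91)) = sin(π/91) ≈ 0.034516.
ω* = 2 / (1 + 0.034516) = 2 / 1.034516 ≈ 1.93327.
ρ_SOR = ω* − 1 ≈ 0.93327.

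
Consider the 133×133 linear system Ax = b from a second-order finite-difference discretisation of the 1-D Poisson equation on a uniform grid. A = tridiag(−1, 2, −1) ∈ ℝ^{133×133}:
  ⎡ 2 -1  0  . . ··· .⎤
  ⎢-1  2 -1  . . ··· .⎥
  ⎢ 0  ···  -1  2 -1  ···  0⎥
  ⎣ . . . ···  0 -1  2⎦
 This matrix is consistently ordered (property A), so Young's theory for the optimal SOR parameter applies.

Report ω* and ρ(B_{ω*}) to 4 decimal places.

With n=133, ρ(Jacobi) = cos(π/134) = 0.9997.
root = sin(π/134) = 0.02344  (since 1−cos² = sin²).
Young: ω* = 2/(1+√(1−ρ_J²)) = 2/(1+0.02344) = 2/1.02344 = 1.9542.
and ρ(B_{ω*}) = 1.9542 − 1 = 0.9542.

ω* = 1.9542, ρ_SOR = 0.9542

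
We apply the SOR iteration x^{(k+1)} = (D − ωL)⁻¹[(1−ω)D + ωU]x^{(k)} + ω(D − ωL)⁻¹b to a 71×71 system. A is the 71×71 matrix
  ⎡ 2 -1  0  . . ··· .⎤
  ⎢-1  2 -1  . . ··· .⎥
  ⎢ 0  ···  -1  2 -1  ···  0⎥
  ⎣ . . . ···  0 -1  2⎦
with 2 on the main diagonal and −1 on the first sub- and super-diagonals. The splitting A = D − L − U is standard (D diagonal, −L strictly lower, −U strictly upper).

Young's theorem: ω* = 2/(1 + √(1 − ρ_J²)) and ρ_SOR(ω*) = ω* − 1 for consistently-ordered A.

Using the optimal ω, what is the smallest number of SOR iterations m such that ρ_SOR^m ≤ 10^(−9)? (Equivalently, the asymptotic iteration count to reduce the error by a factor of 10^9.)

spectrum of D⁻¹(L+U) = {cos(kπ/72) : 1≤k≤71}; ρ_J = cos(π/72) = 0.9990482.
√(1−ρ_J²) = |sin(π/72)| = 0.0436194
Young: ω* = 2/(1+√(1−ρ_J²)) = 2/(1+0.0436194) = 2/1.0436194 = 1.9164075.
Hence ρ(B_{ω*}) = 1.9164075 − 1 = 0.9164075.
m ≥ 9·ln10 / (−ln 0.9164075) = 237.396; smallest integer m = 238.

m = 238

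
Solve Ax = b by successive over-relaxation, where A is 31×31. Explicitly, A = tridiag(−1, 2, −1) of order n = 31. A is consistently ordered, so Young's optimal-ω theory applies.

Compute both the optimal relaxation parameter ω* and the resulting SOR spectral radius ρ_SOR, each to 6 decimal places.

ω* = 1.821465, ρ_SOR = 0.821465

[ρ_J] n=31: ρ(B_J) = cos(π/(n+1)) = cos(π/32) = 0.995185.
√(1−ρ_J²) = |sin(π/32)| = 0.0980171
So ω* = 2/1.0980171 = 1.821465 (Young).
Hence ρ(B_{ω*}) = 1.821465 − 1 = 0.821465.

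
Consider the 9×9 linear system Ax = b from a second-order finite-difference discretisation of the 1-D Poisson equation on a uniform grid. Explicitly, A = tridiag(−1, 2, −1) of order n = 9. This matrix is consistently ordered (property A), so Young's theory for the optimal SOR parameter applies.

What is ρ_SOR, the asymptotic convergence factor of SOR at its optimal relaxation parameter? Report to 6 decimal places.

½·tridiag(1,0,1) at n=9: λ_k = cos(kπ/10); max |λ| at k=1 ⇒ ρ_J = cos(π/10) ≈ 0.951057.
√(1 − cos²(π/10)) = sin(π/10) ≈ 0.3090170.
Young: ω* = 2/(1+√(1−ρ_J²)) = 2/(1+0.3090170) = 2/1.3090170 = 1.527864.
ρ_SOR = ω* − 1 = 1.527864 − 1 = 0.527864.

ρ_SOR = 0.527864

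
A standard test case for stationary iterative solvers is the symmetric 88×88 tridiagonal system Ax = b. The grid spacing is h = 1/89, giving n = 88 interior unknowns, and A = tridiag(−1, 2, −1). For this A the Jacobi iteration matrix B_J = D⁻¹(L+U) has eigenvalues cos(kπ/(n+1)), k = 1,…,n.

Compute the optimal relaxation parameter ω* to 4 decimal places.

ρ_J = max_k |cos(kπ/89)| = cos(π/89) = 0.9994
√(1−ρ_J²) simplifies to sin(π/89) = 0.03529.
ω* = 2/(1 + 0.03529) = 2/1.03529 = 1.9318.
Hence ρ(B_{ω*}) = 1.9318 − 1 = 0.9318.

ω* = 1.9318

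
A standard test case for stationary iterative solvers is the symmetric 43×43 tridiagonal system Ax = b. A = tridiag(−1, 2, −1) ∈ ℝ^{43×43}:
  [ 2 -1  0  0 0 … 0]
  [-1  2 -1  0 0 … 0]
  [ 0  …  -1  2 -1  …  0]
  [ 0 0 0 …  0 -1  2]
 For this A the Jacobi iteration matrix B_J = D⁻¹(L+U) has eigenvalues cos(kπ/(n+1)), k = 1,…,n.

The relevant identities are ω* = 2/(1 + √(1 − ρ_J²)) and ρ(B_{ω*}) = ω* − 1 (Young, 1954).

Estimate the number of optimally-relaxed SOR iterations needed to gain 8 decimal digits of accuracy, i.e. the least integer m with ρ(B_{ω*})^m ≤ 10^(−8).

With n=43, ρ(Jacobi) = cos(π/44) = 0.9974521.
√(1−ρ_J²) = |sin(π/44)| = 0.0713392
[ω*] 2 ÷ (1 + 0.0713392) = 2 ÷ 1.0713392 = 1.8668224.
[ρ_SOR] ω* − 1 = 0.8668224.
(0.8668224)^m ≤ 10^{−8}  ⇒  m·ln(0.8668224) ≤ −8·ln10  ⇒  m ≥ 128.887  ⇒  m = 129

m = 129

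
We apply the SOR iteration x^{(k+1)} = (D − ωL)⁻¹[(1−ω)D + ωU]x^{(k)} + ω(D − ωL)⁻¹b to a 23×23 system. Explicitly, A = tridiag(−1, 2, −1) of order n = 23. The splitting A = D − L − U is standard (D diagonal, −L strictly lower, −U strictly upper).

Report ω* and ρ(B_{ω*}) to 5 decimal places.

n=23: λ(B_J) = 1 − λ(A)/2 = cos(kπ/24); k=1 gives ρ_J = 0.99144.
root = sin(π/24) = 0.130526  (since 1−cos² = sin²).
Young: ω* = 2/(1+√(1−ρ_J²)) = 2/(1+0.130526) = 2/1.130526 = 1.76909.
and ρ(B_{ω*}) = 1.76909 − 1 = 0.76909.

ω* = 1.76909, ρ_SOR = 0.76909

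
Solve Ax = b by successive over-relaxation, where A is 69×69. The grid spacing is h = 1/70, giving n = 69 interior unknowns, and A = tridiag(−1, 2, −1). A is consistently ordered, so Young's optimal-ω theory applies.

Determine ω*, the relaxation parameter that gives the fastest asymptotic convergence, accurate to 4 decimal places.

ω* = 1.9141

With n=69, ρ(Jacobi) = cos(π/70) = 0.9990.
√(1 − cos²(π/70)) = sin(π/70) ≈ 0.04486.
Then 2/(1+√(1−ρ_J²)) = 2/(1+0.04486); ω* = 2/1.04486 = 1.9141.
Hence ρ(B_{ω*}) = 1.9141 − 1 = 0.9141.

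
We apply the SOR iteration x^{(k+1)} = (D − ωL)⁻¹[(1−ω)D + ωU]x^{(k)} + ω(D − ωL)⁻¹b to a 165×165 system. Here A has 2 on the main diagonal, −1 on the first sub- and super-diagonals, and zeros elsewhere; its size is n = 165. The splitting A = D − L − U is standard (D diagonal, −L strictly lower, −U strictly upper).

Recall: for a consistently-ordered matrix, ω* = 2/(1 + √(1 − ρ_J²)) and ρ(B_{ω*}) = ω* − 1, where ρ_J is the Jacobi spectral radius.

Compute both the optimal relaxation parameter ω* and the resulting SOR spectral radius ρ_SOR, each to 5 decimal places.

B_J for the 165×165 system has eigenvalues cos(kπ/166); ρ_J = cos(π/166) = 0.99982.
√(1 − cos²(π/166)) = sin(π/166) ≈ 0.018924.
Young: ω* = 2/(1+√(1−ρ_J²)) = 2/(1+0.018924) = 2/1.018924 = 1.96285.
At ω = 1.96285 every |λ(B_ω)| = ω−1, so ρ_SOR = 0.96285.

ω* = 1.96285, ρ_SOR = 0.96285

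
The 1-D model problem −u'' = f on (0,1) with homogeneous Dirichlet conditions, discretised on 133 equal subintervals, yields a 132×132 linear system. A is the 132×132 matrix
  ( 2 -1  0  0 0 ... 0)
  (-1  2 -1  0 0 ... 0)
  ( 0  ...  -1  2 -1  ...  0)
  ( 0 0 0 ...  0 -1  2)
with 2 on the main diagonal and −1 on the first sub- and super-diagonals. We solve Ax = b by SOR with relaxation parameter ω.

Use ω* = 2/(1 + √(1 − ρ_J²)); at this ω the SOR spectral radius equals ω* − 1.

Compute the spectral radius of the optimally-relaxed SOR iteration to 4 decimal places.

B_J for the 132×132 system has eigenvalues cos(kπ/133); ρ_J = cos(π/133) = 0.9997.
root = sin(π/133) = 0.02362  (since 1−cos² = sin²).
ω* = 2/(1+0.02362) = 1.9539
and ρ(B_{ω*}) = 1.9539 − 1 = 0.9539.

ρ_SOR = 0.9539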